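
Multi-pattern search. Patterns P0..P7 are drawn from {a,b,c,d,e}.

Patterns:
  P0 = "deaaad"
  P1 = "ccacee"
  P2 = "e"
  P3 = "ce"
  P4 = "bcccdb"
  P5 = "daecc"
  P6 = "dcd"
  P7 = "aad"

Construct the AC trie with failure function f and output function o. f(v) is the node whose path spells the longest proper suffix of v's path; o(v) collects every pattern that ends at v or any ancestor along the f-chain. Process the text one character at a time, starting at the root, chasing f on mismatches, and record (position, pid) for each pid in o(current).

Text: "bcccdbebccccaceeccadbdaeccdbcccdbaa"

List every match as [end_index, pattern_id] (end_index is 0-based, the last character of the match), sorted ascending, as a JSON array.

Construct AC machine:
Trie nodes:
  0='ε' goto a→27 b→15 c→7 d→1 e→13
  1='d' goto a→21 c→25 e→2
  2='de' goto a→3
  3='dea' goto a→4
  4='deaa' goto a→5
  5='deaaa' goto d→6
  6='deaaad' goto ·  ←P0
  7='c' goto c→8 e→14
  8='cc' goto a→9
  9='cca' goto c→10
  10='ccac' goto e→11
  11='ccace' goto e→12
  12='ccacee' goto ·  ←P1
  13='e' goto ·  ←P2
  14='ce' goto ·  ←P3
  15='b' goto c→16
  16='bc' goto c→17
  17='bcc' goto c→18
  18='bccc' goto d→19
  19='bcccd' goto b→20
  20='bcccdb' goto ·  ←P4
  21='da' goto e→22
  22='dae' goto c→23
  23='daec' goto c→24
  24='daecc' goto ·  ←P5
  25='dc' goto d→26
  26='dcd' goto ·  ←P6
  27='a' goto a→28
  28='aa' goto d→29
  29='aad' goto ·  ←P7

BFS fail/out derivation:
  fail(1) 'd': from fail(0)=0 chase 'd': 0 ⇒ 0;  out=∅∪out(0)=∅
  fail(7) 'c': from fail(0)=0 chase 'c': 0 ⇒ 0;  out=∅∪out(0)=∅
  fail(13) 'e': from fail(0)=0 chase 'e': 0 ⇒ 0;  out={2}∪out(0)={2}
  fail(15) 'b': from fail(0)=0 chase 'b': 0 ⇒ 0;  out=∅∪out(0)=∅
  fail(27) 'a': from fail(0)=0 chase 'a': 0 ⇒ 0;  out=∅∪out(0)=∅
  fail(2) 'de': from fail(1)=0 chase 'e': 0 ⇒ 13;  out=∅∪out(13)={2}
  fail(8) 'cc': from fail(7)=0 chase 'c': 0 ⇒ 7;  out=∅∪out(7)=∅
  fail(14) 'ce': from fail(7)=0 chase 'e': 0 ⇒ 13;  out={3}∪out(13)={2,3}
  fail(16) 'bc': from fail(15)=0 chase 'c': 0 ⇒ 7;  out=∅∪out(7)=∅
  fail(21) 'da': from fail(1)=0 chase 'a': 0 ⇒ 27;  out=∅∪out(27)=∅
  fail(25) 'dc': from fail(1)=0 chase 'c': 0 ⇒ 7;  out=∅∪out(7)=∅
  fail(28) 'aa': from fail(27)=0 chase 'a': 0 ⇒ 27;  out=∅∪out(27)=∅
  fail(3) 'dea': from fail(2)=13 chase 'a': 13→0 ⇒ 27;  out=∅∪out(27)=∅
  fail(9) 'cca': from fail(8)=7 chase 'a': 7→0 ⇒ 27;  out=∅∪out(27)=∅
  fail(17) 'bcc': from fail(16)=7 chase 'c': 7 ⇒ 8;  out=∅∪out(8)=∅
  fail(22) 'dae': from fail(21)=27 chase 'e': 27→0 ⇒ 13;  out=∅∪out(13)={2}
  fail(26) 'dcd': from fail(25)=7 chase 'd': 7→0 ⇒ 1;  out={6}∪out(1)={6}
  fail(29) 'aad': from fail(28)=27 chase 'd': 27→0 ⇒ 1;  out={7}∪out(1)={7}
  fail(4) 'deaa': from fail(3)=27 chase 'a': 27 ⇒ 28;  out=∅∪out(28)=∅
  fail(10) 'ccac': from fail(9)=27 chase 'c': 27→0 ⇒ 7;  out=∅∪out(7)=∅
  fail(18) 'bccc': from fail(17)=8 chase 'c': 8→7 ⇒ 8;  out=∅∪out(8)=∅
  fail(23) 'daec': from fail(22)=13 chase 'c': 13→0 ⇒ 7;  out=∅∪out(7)=∅
  fail(5) 'deaaa': from fail(4)=28 chase 'a': 28→27 ⇒ 28;  out=∅∪out(28)=∅
  fail(11) 'ccace': from fail(10)=7 chase 'e': 7 ⇒ 14;  out=∅∪out(14)={2,3}
  fail(19) 'bcccd': from fail(18)=8 chase 'd': 8→7→0 ⇒ 1;  out=∅∪out(1)=∅
  fail(24) 'daecc': from fail(23)=7 chase 'c': 7 ⇒ 8;  out={5}∪out(8)={5}
  fail(6) 'deaaad': from fail(5)=28 chase 'd': 28 ⇒ 29;  out={0}∪out(29)={0,7}
  fail(12) 'ccacee': from fail(11)=14 chase 'e': 14→13→0 ⇒ 13;  out={1}∪out(13)={1,2}
  fail(20) 'bcccdb': from fail(19)=1 chase 'b': 1→0 ⇒ 15;  out={4}∪out(15)={4}

Run:
pos 0 'b': at 15
pos 1 'c': at 16
pos 2 'c': at 17
pos 3 'c': at 18
pos 4 'd': at 19
pos 5 'b': at 20  emit P4@[0:5]
pos 6 'e': at 13 (fail-walked)  emit P2@[6:6]
pos 7 'b': at 15 (fail-walked)
pos 8 'c': at 16
pos 9 'c': at 17
pos 10 'c': at 18
pos 11 'c': at 8 (fail-walked)
pos 12 'a': at 9
pos 13 'c': at 10
pos 14 'e': at 11  emit P2@[14:14],P3@[13:14]
pos 15 'e': at 12  emit P1@[10:15],P2@[15:15]
pos 16 'c': at 7 (fail-walked)
pos 17 'c': at 8
pos 18 'a': at 9
pos 19 'd': at 1 (fail-walked)
pos 20 'b': at 15 (fail-walked)
pos 21 'd': at 1 (fail-walked)
pos 22 'a': at 21
pos 23 'e': at 22  emit P2@[23:23]
pos 24 'c': at 23
pos 25 'c': at 24  emit P5@[21:25]
pos 26 'd': at 1 (fail-walked)
pos 27 'b': at 15 (fail-walked)
pos 28 'c': at 16
pos 29 'c': at 17
pos 30 'c': at 18
pos 31 'd': at 19
pos 32 'b': at 20  emit P4@[27:32]
pos 33 'a': at 27 (fail-walked)
pos 34 'a': at 28

All matches (sorted): [[5,4],[6,2],[14,2],[14,3],[15,1],[15,2],[23,2],[25,5],[32,4]]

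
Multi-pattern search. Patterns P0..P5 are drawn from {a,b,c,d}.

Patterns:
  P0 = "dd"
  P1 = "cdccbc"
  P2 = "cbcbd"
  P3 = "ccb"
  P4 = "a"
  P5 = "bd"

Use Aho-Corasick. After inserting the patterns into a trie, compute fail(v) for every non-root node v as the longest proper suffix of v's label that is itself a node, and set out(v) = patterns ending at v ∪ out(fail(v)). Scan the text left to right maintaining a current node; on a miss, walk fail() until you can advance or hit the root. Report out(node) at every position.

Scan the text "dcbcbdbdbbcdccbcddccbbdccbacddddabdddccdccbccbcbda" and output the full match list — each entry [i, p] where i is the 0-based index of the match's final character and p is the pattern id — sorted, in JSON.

Build automaton:
Trie (insert patterns):
  n0 'ε': a→15 b→16 c→3 d→1
  n1 'd': d→2
  n2 'dd': ·  [P0 ends]
  n3 'c': b→9 c→13 d→4
  n4 'cd': c→5
  n5 'cdc': c→6
  n6 'cdcc': b→7
  n7 'cdccb': c→8
  n8 'cdccbc': ·  [P1 ends]
  n9 'cb': c→10
  n10 'cbc': b→11
  n11 'cbcb': d→12
  n12 'cbcbd': ·  [P2 ends]
  n13 'cc': b→14
  n14 'ccb': ·  [P3 ends]
  n15 'a': ·  [P4 ends]
  n16 'b': d→17
  n17 'bd': ·  [P5 ends]

Failure links (BFS by depth):
  fail(1) 'd': from fail(0)=0 chase 'd': 0 ⇒ 0;  out=∅∪out(0)=∅
  fail(3) 'c': from fail(0)=0 chase 'c': 0 ⇒ 0;  out=∅∪out(0)=∅
  fail(15) 'a': from fail(0)=0 chase 'a': 0 ⇒ 0;  out={4}∪out(0)={4}
  fail(16) 'b': from fail(0)=0 chase 'b': 0 ⇒ 0;  out=∅∪out(0)=∅
  fail(2) 'dd': from fail(1)=0 chase 'd': 0 ⇒ 1;  out={0}∪out(1)={0}
  fail(4) 'cd': from fail(3)=0 chase 'd': 0 ⇒ 1;  out=∅∪out(1)=∅
  fail(9) 'cb': from fail(3)=0 chase 'b': 0 ⇒ 16;  out=∅∪out(16)=∅
  fail(13) 'cc': from fail(3)=0 chase 'c': 0 ⇒ 3;  out=∅∪out(3)=∅
  fail(17) 'bd': from fail(16)=0 chase 'd': 0 ⇒ 1;  out={5}∪out(1)={5}
  fail(5) 'cdc': from fail(4)=1 chase 'c': 1→0 ⇒ 3;  out=∅∪out(3)=∅
  fail(10) 'cbc': from fail(9)=16 chase 'c': 16→0 ⇒ 3;  out=∅∪out(3)=∅
  fail(14) 'ccb': from fail(13)=3 chase 'b': 3 ⇒ 9;  out={3}∪out(9)={3}
  fail(6) 'cdcc': from fail(5)=3 chase 'c': 3 ⇒ 13;  out=∅∪out(13)=∅
  fail(11) 'cbcb': from fail(10)=3 chase 'b': 3 ⇒ 9;  out=∅∪out(9)=∅
  fail(7) 'cdccb': from fail(6)=13 chase 'b': 13 ⇒ 14;  out=∅∪out(14)={3}
  fail(12) 'cbcbd': from fail(11)=9 chase 'd': 9→16 ⇒ 17;  out={2}∪out(17)={2,5}
  fail(8) 'cdccbc': from fail(7)=14 chase 'c': 14→9 ⇒ 10;  out={1}∪out(10)={1}

Scan:
[0] read 'd'  n0⇒n1
[1] read 'c'  n1⇒n3 (via fail)
[2] read 'b'  n3⇒n9
[3] read 'c'  n9⇒n10
[4] read 'b'  n10⇒n11
[5] read 'd'  n11⇒n12  ** P2@[1:5],P5@[4:5]
[6] read 'b'  n12⇒n16 (via fail)
[7] read 'd'  n16⇒n17  ** P5@[6:7]
[8] read 'b'  n17⇒n16 (via fail)
[9] read 'b'  n16⇒n16 (via fail)
[10] read 'c'  n16⇒n3 (via fail)
[11] read 'd'  n3⇒n4
[12] read 'c'  n4⇒n5
[13] read 'c'  n5⇒n6
[14] read 'b'  n6⇒n7  ** P3@[12:14]
[15] read 'c'  n7⇒n8  ** P1@[10:15]
[16] read 'd'  n8⇒n4 (via fail)
[17] read 'd'  n4⇒n2 (via fail)  ** P0@[16:17]
[18] read 'c'  n2⇒n3 (via fail)
[19] read 'c'  n3⇒n13
[20] read 'b'  n13⇒n14  ** P3@[18:20]
[21] read 'b'  n14⇒n16 (via fail)
[22] read 'd'  n16⇒n17  ** P5@[21:22]
[23] read 'c'  n17⇒n3 (via fail)
[24] read 'c'  n3⇒n13
[25] read 'b'  n13⇒n14  ** P3@[23:25]
[26] read 'a'  n14⇒n15 (via fail)  ** P4@[26:26]
[27] read 'c'  n15⇒n3 (via fail)
[28] read 'd'  n3⇒n4
[29] read 'd'  n4⇒n2 (via fail)  ** P0@[28:29]
[30] read 'd'  n2⇒n2 (via fail)  ** P0@[29:30]
[31] read 'd'  n2⇒n2 (via fail)  ** P0@[30:31]
[32] read 'a'  n2⇒n15 (via fail)  ** P4@[32:32]
[33] read 'b'  n15⇒n16 (via fail)
[34] read 'd'  n16⇒n17  ** P5@[33:34]
[35] read 'd'  n17⇒n2 (via fail)  ** P0@[34:35]
[36] read 'd'  n2⇒n2 (via fail)  ** P0@[35:36]
[37] read 'c'  n2⇒n3 (via fail)
[38] read 'c'  n3⇒n13
[39] read 'd'  n13⇒n4 (via fail)
[40] read 'c'  n4⇒n5
[41] read 'c'  n5⇒n6
[42] read 'b'  n6⇒n7  ** P3@[40:42]
[43] read 'c'  n7⇒n8  ** P1@[38:43]
[44] read 'c'  n8⇒n13 (via fail)
[45] read 'b'  n13⇒n14  ** P3@[43:45]
[46] read 'c'  n14⇒n10 (via fail)
[47] read 'b'  n10⇒n11
[48] read 'd'  n11⇒n12  ** P2@[44:48],P5@[47:48]
[49] read 'a'  n12⇒n15 (via fail)  ** P4@[49:49]

All matches (sorted): [[5,2],[5,5],[7,5],[14,3],[15,1],[17,0],[20,3],[22,5],[25,3],[26,4],[29,0],[30,0],[31,0],[32,4],[34,5],[35,0],[36,0],[42,3],[43,1],[45,3],[48,2],[48,5],[49,4]]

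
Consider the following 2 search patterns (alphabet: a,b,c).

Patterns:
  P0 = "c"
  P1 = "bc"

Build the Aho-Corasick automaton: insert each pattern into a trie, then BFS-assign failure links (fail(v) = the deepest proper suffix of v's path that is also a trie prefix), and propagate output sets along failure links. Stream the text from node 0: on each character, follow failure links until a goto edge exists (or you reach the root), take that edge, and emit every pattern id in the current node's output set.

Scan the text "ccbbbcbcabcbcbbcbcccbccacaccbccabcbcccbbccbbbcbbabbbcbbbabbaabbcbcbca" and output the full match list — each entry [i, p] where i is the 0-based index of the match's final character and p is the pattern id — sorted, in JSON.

Build:
Trie (insert patterns):
  n0 'ε': b→2 c→1
  n1 'c': ·  ←P0
  n2 'b': c→3
  n3 'bc': ·  ←P1

BFS fail/out derivation:
  fail(1) 'c': from fail(0)=0 chase 'c': 0 ⇒ 0;  out={0}∪out(0)={0}
  fail(2) 'b': from fail(0)=0 chase 'b': 0 ⇒ 0;  out=∅∪out(0)=∅
  fail(3) 'bc': from fail(2)=0 chase 'c': 0 ⇒ 1;  out={1}∪out(1)={0,1}

Text stream:
[0] read 'c'  n0⇒n1  ** P0@[0:0]
[1] read 'c'  n1⇒n1 (via fail)  ** P0@[1:1]
[2] read 'b'  n1⇒n2 (via fail)
[3] read 'b'  n2⇒n2 (via fail)
[4] read 'b'  n2⇒n2 (via fail)
[5] read 'c'  n2⇒n3  ** P0@[5:5],P1@[4:5]
[6] read 'b'  n3⇒n2 (via fail)
[7] read 'c'  n2⇒n3  ** P0@[7:7],P1@[6:7]
[8] read 'a'  n3⇒n0 (via fail)
[9] read 'b'  n0⇒n2
[10] read 'c'  n2⇒n3  ** P0@[10:10],P1@[9:10]
[11] read 'b'  n3⇒n2 (via fail)
[12] read 'c'  n2⇒n3  ** P0@[12:12],P1@[11:12]
[13] read 'b'  n3⇒n2 (via fail)
[14] read 'b'  n2⇒n2 (via fail)
[15] read 'c'  n2⇒n3  ** P0@[15:15],P1@[14:15]
[16] read 'b'  n3⇒n2 (via fail)
[17] read 'c'  n2⇒n3  ** P0@[17:17],P1@[16:17]
[18] read 'c'  n3⇒n1 (via fail)  ** P0@[18:18]
[19] read 'c'  n1⇒n1 (via fail)  ** P0@[19:19]
[20] read 'b'  n1⇒n2 (via fail)
[21] read 'c'  n2⇒n3  ** P0@[21:21],P1@[20:21]
[22] read 'c'  n3⇒n1 (via fail)  ** P0@[22:22]
[23] read 'a'  n1⇒n0 (via fail)
[24] read 'c'  n0⇒n1  ** P0@[24:24]
[25] read 'a'  n1⇒n0 (via fail)
[26] read 'c'  n0⇒n1  ** P0@[26:26]
[27] read 'c'  n1⇒n1 (via fail)  ** P0@[27:27]
[28] read 'b'  n1⇒n2 (via fail)
[29] read 'c'  n2⇒n3  ** P0@[29:29],P1@[28:29]
[30] read 'c'  n3⇒n1 (via fail)  ** P0@[30:30]
[31] read 'a'  n1⇒n0 (via fail)
[32] read 'b'  n0⇒n2
[33] read 'c'  n2⇒n3  ** P0@[33:33],P1@[32:33]
[34] read 'b'  n3⇒n2 (via fail)
[35] read 'c'  n2⇒n3  ** P0@[35:35],P1@[34:35]
[36] read 'c'  n3⇒n1 (via fail)  ** P0@[36:36]
[37] read 'c'  n1⇒n1 (via fail)  ** P0@[37:37]
[38] read 'b'  n1⇒n2 (via fail)
[39] read 'b'  n2⇒n2 (via fail)
[40] read 'c'  n2⇒n3  ** P0@[40:40],P1@[39:40]
[41] read 'c'  n3⇒n1 (via fail)  ** P0@[41:41]
[42] read 'b'  n1⇒n2 (via fail)
[43] read 'b'  n2⇒n2 (via fail)
[44] read 'b'  n2⇒n2 (via fail)
[45] read 'c'  n2⇒n3  ** P0@[45:45],P1@[44:45]
[46] read 'b'  n3⇒n2 (via fail)
[47] read 'b'  n2⇒n2 (via fail)
[48] read 'a'  n2⇒n0 (via fail)
[49] read 'b'  n0⇒n2
[50] read 'b'  n2⇒n2 (via fail)
[51] read 'b'  n2⇒n2 (via fail)
[52] read 'c'  n2⇒n3  ** P0@[52:52],P1@[51:52]
[53] read 'b'  n3⇒n2 (via fail)
[54] read 'b'  n2⇒n2 (via fail)
[55] read 'b'  n2⇒n2 (via fail)
[56] read 'a'  n2⇒n0 (via fail)
[57] read 'b'  n0⇒n2
[58] read 'b'  n2⇒n2 (via fail)
[59] read 'a'  n2⇒n0 (via fail)
[60] read 'a'  n0⇒n0
[61] read 'b'  n0⇒n2
[62] read 'b'  n2⇒n2 (via fail)
[63] read 'c'  n2⇒n3  ** P0@[63:63],P1@[62:63]
[64] read 'b'  n3⇒n2 (via fail)
[65] read 'c'  n2⇒n3  ** P0@[65:65],P1@[64:65]
[66] read 'b'  n3⇒n2 (via fail)
[67] read 'c'  n2⇒n3  ** P0@[67:67],P1@[66:67]
[68] read 'a'  n3⇒n0 (via fail)

Matches: [[0,0],[1,0],[5,0],[5,1],[7,0],[7,1],[10,0],[10,1],[12,0],[12,1],[15,0],[15,1],[17,0],[17,1],[18,0],[19,0],[21,0],[21,1],[22,0],[24,0],[26,0],[27,0],[29,0],[29,1],[30,0],[33,0],[33,1],[35,0],[35,1],[36,0],[37,0],[40,0],[40,1],[41,0],[45,0],[45,1],[52,0],[52,1],[63,0],[63,1],[65,0],[65,1],[67,0],[67,1]]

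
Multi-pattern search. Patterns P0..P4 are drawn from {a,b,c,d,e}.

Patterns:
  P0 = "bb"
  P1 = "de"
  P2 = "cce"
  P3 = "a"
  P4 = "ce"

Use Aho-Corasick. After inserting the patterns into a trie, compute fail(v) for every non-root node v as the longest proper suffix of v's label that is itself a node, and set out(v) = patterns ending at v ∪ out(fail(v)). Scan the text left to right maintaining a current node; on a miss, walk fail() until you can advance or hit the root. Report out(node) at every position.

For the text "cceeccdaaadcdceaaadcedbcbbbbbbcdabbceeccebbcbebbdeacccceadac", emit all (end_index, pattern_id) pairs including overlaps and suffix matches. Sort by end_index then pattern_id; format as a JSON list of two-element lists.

Construct AC machine:
Trie nodes:
  0='ε' goto a→8 b→1 c→5 d→3
  1='b' goto b→2
  2='bb' goto ·  [P0 ends]
  3='d' goto e→4
  4='de' goto ·  [P1 ends]
  5='c' goto c→6 e→9
  6='cc' goto e→7
  7='cce' goto ·  [P2 ends]
  8='a' goto ·  [P3 ends]
  9='ce' goto ·  [P4 ends]

Failure links (BFS by depth):
  n1('b'): parent n0 fail=0; on 'b' 0 → fail=0;  out ∅∪∅=∅
  n3('d'): parent n0 fail=0; on 'd' 0 → fail=0;  out ∅∪∅=∅
  n5('c'): parent n0 fail=0; on 'c' 0 → fail=0;  out ∅∪∅=∅
  n8('a'): parent n0 fail=0; on 'a' 0 → fail=0;  out {3}∪∅={3}
  n2('bb'): parent n1 fail=0; on 'b' 0 → fail=1;  out {0}∪∅={0}
  n4('de'): parent n3 fail=0; on 'e' 0 → fail=0;  out {1}∪∅={1}
  n6('cc'): parent n5 fail=0; on 'c' 0 → fail=5;  out ∅∪∅=∅
  n9('ce'): parent n5 fail=0; on 'e' 0 → fail=0;  out {4}∪∅={4}
  n7('cce'): parent n6 fail=5; on 'e' 5 → fail=9;  out {2}∪{4}={2,4}

Text stream:
[0] read 'c'  n0⇒n5
[1] read 'c'  n5⇒n6
[2] read 'e'  n6⇒n7  emit P2@[0:2],P4@[1:2]
[3] read 'e'  n7⇒n0 ·f
[4] read 'c'  n0⇒n5
[5] read 'c'  n5⇒n6
[6] read 'd'  n6⇒n3 ·f
[7] read 'a'  n3⇒n8 ·f  emit P3@[7:7]
[8] read 'a'  n8⇒n8 ·f  emit P3@[8:8]
[9] read 'a'  n8⇒n8 ·f  emit P3@[9:9]
[10] read 'd'  n8⇒n3 ·f
[11] read 'c'  n3⇒n5 ·f
[12] read 'd'  n5⇒n3 ·f
[13] read 'c'  n3⇒n5 ·f
[14] read 'e'  n5⇒n9  emit P4@[13:14]
[15] read 'a'  n9⇒n8 ·f  emit P3@[15:15]
[16] read 'a'  n8⇒n8 ·f  emit P3@[16:16]
[17] read 'a'  n8⇒n8 ·f  emit P3@[17:17]
[18] read 'd'  n8⇒n3 ·f
[19] read 'c'  n3⇒n5 ·f
[20] read 'e'  n5⇒n9  emit P4@[19:20]
[21] read 'd'  n9⇒n3 ·f
[22] read 'b'  n3⇒n1 ·f
[23] read 'c'  n1⇒n5 ·f
[24] read 'b'  n5⇒n1 ·f
[25] read 'b'  n1⇒n2  emit P0@[24:25]
[26] read 'b'  n2⇒n2 ·f  emit P0@[25:26]
[27] read 'b'  n2⇒n2 ·f  emit P0@[26:27]
[28] read 'b'  n2⇒n2 ·f  emit P0@[27:28]
[29] read 'b'  n2⇒n2 ·f  emit P0@[28:29]
[30] read 'c'  n2⇒n5 ·f
[31] read 'd'  n5⇒n3 ·f
[32] read 'a'  n3⇒n8 ·f  emit P3@[32:32]
[33] read 'b'  n8⇒n1 ·f
[34] read 'b'  n1⇒n2  emit P0@[33:34]
[35] read 'c'  n2⇒n5 ·f
[36] read 'e'  n5⇒n9  emit P4@[35:36]
[37] read 'e'  n9⇒n0 ·f
[38] read 'c'  n0⇒n5
[39] read 'c'  n5⇒n6
[40] read 'e'  n6⇒n7  emit P2@[38:40],P4@[39:40]
[41] read 'b'  n7⇒n1 ·f
[42] read 'b'  n1⇒n2  emit P0@[41:42]
[43] read 'c'  n2⇒n5 ·f
[44] read 'b'  n5⇒n1 ·f
[45] read 'e'  n1⇒n0 ·f
[46] read 'b'  n0⇒n1
[47] read 'b'  n1⇒n2  emit P0@[46:47]
[48] read 'd'  n2⇒n3 ·f
[49] read 'e'  n3⇒n4  emit P1@[48:49]
[50] read 'a'  n4⇒n8 ·f  emit P3@[50:50]
[51] read 'c'  n8⇒n5 ·f
[52] read 'c'  n5⇒n6
[53] read 'c'  n6⇒n6 ·f
[54] read 'c'  n6⇒n6 ·f
[55] read 'e'  n6⇒n7  emit P2@[53:55],P4@[54:55]
[56] read 'a'  n7⇒n8 ·f  emit P3@[56:56]
[57] read 'd'  n8⇒n3 ·f
[58] read 'a'  n3⇒n8 ·f  emit P3@[58:58]
[59] read 'c'  n8⇒n5 ·f

All matches (sorted): [[2,2],[2,4],[7,3],[8,3],[9,3],[14,4],[15,3],[16,3],[17,3],[20,4],[25,0],[26,0],[27,0],[28,0],[29,0],[32,3],[34,0],[36,4],[40,2],[40,4],[42,0],[47,0],[49,1],[50,3],[55,2],[55,4],[56,3],[58,3]]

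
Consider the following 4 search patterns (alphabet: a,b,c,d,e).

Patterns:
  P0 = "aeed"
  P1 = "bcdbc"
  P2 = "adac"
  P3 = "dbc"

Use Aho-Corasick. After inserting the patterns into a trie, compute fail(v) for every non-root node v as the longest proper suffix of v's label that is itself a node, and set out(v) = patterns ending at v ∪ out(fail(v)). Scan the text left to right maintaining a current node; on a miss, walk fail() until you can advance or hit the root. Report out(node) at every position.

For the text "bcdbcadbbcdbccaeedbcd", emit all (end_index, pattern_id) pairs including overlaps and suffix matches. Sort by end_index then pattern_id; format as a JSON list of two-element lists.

Build automaton:
Trie (insert patterns):
  n0 'ε': a→1 b→5 d→13
  n1 'a': d→10 e→2
  n2 'ae': e→3
  n3 'aee': d→4
  n4 'aeed': ·  [P0 ends]
  n5 'b': c→6
  n6 'bc': d→7
  n7 'bcd': b→8
  n8 'bcdb': c→9
  n9 'bcdbc': ·  [P1 ends]
  n10 'ad': a→11
  n11 'ada': c→12
  n12 'adac': ·  [P2 ends]
  n13 'd': b→14
  n14 'db': c→15
  n15 'dbc': ·  [P3 ends]

Failure links (BFS by depth):
  n1('a'): parent n0 fail=0; on 'a' 0 → fail=0;  out ∅∪∅=∅
  n5('b'): parent n0 fail=0; on 'b' 0 → fail=0;  out ∅∪∅=∅
  n13('d'): parent n0 fail=0; on 'd' 0 → fail=0;  out ∅∪∅=∅
  n2('ae'): parent n1 fail=0; on 'e' 0 → fail=0;  out ∅∪∅=∅
  n6('bc'): parent n5 fail=0; on 'c' 0 → fail=0;  out ∅∪∅=∅
  n10('ad'): parent n1 fail=0; on 'd' 0 → fail=13;  out ∅∪∅=∅
  n14('db'): parent n13 fail=0; on 'b' 0 → fail=5;  out ∅∪∅=∅
  n3('aee'): parent n2 fail=0; on 'e' 0 → fail=0;  out ∅∪∅=∅
  n7('bcd'): parent n6 fail=0; on 'd' 0 → fail=13;  out ∅∪∅=∅
  n11('ada'): parent n10 fail=13; on 'a' 13→0 → fail=1;  out ∅∪∅=∅
  n15('dbc'): parent n14 fail=5; on 'c' 5 → fail=6;  out {3}∪∅={3}
  n4('aeed'): parent n3 fail=0; on 'd' 0 → fail=13;  out {0}∪∅={0}
  n8('bcdb'): parent n7 fail=13; on 'b' 13 → fail=14;  out ∅∪∅=∅
  n12('adac'): parent n11 fail=1; on 'c' 1→0 → fail=0;  out {2}∪∅={2}
  n9('bcdbc'): parent n8 fail=14; on 'c' 14 → fail=15;  out {1}∪{3}={1,3}

Scan:
i=0 'b': node 0→5
i=1 'c': node 5→6
i=2 'd': node 6→7
i=3 'b': node 7→8
i=4 'c': node 8→9  emit P1@[0:4],P3@[2:4]
i=5 'a': node 9→1 (via fail)
i=6 'd': node 1→10
i=7 'b': node 10→14 (via fail)
i=8 'b': node 14→5 (via fail)
i=9 'c': node 5→6
i=10 'd': node 6→7
i=11 'b': node 7→8
i=12 'c': node 8→9  emit P1@[8:12],P3@[10:12]
i=13 'c': node 9→0 (via fail)
i=14 'a': node 0→1
i=15 'e': node 1→2
i=16 'e': node 2→3
i=17 'd': node 3→4  emit P0@[14:17]
i=18 'b': node 4→14 (via fail)
i=19 'c': node 14→15  emit P3@[17:19]
i=20 'd': node 15→7 (via fail)

Result: [[4,1],[4,3],[12,1],[12,3],[17,0],[19,3]]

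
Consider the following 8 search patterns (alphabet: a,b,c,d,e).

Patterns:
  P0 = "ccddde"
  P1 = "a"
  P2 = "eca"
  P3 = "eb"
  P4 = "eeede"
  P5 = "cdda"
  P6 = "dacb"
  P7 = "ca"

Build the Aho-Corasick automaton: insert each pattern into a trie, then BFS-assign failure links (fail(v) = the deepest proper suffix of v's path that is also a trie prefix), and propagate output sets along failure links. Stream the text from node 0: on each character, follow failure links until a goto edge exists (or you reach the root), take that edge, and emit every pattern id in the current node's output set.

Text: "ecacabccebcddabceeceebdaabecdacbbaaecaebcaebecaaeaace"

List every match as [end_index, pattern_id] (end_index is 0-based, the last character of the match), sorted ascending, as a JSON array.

Build:
Trie nodes:
  0='ε' goto a→7 c→1 d→19 e→8
  1='c' goto a→23 c→2 d→16
  2='cc' goto d→3
  3='ccd' goto d→4
  4='ccdd' goto d→5
  5='ccddd' goto e→6
  6='ccddde' goto ·  [P0 ends]
  7='a' goto ·  [P1 ends]
  8='e' goto b→11 c→9 e→12
  9='ec' goto a→10
  10='eca' goto ·  [P2 ends]
  11='eb' goto ·  [P3 ends]
  12='ee' goto e→13
  13='eee' goto d→14
  14='eeed' goto e→15
  15='eeede' goto ·  [P4 ends]
  16='cd' goto d→17
  17='cdd' goto a→18
  18='cdda' goto ·  [P5 ends]
  19='d' goto a→20
  20='da' goto c→21
  21='dac' goto b→22
  22='dacb' goto ·  [P6 ends]
  23='ca' goto ·  [P7 ends]

BFS fail/out derivation:
  n1('c'): parent n0 fail=0; on 'c' 0 → fail=0;  out ∅∪∅=∅
  n7('a'): parent n0 fail=0; on 'a' 0 → fail=0;  out {1}∪∅={1}
  n8('e'): parent n0 fail=0; on 'e' 0 → fail=0;  out ∅∪∅=∅
  n19('d'): parent n0 fail=0; on 'd' 0 → fail=0;  out ∅∪∅=∅
  n2('cc'): parent n1 fail=0; on 'c' 0 → fail=1;  out ∅∪∅=∅
  n9('ec'): parent n8 fail=0; on 'c' 0 → fail=1;  out ∅∪∅=∅
  n11('eb'): parent n8 fail=0; on 'b' 0 → fail=0;  out {3}∪∅={3}
  n12('ee'): parent n8 fail=0; on 'e' 0 → fail=8;  out ∅∪∅=∅
  n16('cd'): parent n1 fail=0; on 'd' 0 → fail=19;  out ∅∪∅=∅
  n20('da'): parent n19 fail=0; on 'a' 0 → fail=7;  out ∅∪{1}={1}
  n23('ca'): parent n1 fail=0; on 'a' 0 → fail=7;  out {7}∪{1}={1,7}
  n3('ccd'): parent n2 fail=1; on 'd' 1 → fail=16;  out ∅∪∅=∅
  n10('eca'): parent n9 fail=1; on 'a' 1 → fail=23;  out {2}∪{1,7}={1,2,7}
  n13('eee'): parent n12 fail=8; on 'e' 8 → fail=12;  out ∅∪∅=∅
  n17('cdd'): parent n16 fail=19; on 'd' 19→0 → fail=19;  out ∅∪∅=∅
  n21('dac'): parent n20 fail=7; on 'c' 7→0 → fail=1;  out ∅∪∅=∅
  n4('ccdd'): parent n3 fail=16; on 'd' 16 → fail=17;  out ∅∪∅=∅
  n14('eeed'): parent n13 fail=12; on 'd' 12→8→0 → fail=19;  out ∅∪∅=∅
  n18('cdda'): parent n17 fail=19; on 'a' 19 → fail=20;  out {5}∪{1}={1,5}
  n22('dacb'): parent n21 fail=1; on 'b' 1→0 → fail=0;  out {6}∪∅={6}
  n5('ccddd'): parent n4 fail=17; on 'd' 17→19→0 → fail=19;  out ∅∪∅=∅
  n15('eeede'): parent n14 fail=19; on 'e' 19→0 → fail=8;  out {4}∪∅={4}
  n6('ccddde'): parent n5 fail=19; on 'e' 19→0 → fail=8;  out {0}∪∅={0}

Text stream:
pos 0 'e': at 8
pos 1 'c': at 9
pos 2 'a': at 10  ** P1@[2:2],P2@[0:2],P7@[1:2]
pos 3 'c': at 1 ·f
pos 4 'a': at 23  ** P1@[4:4],P7@[3:4]
pos 5 'b': at 0 ·f
pos 6 'c': at 1
pos 7 'c': at 2
pos 8 'e': at 8 ·f
pos 9 'b': at 11  ** P3@[8:9]
pos 10 'c': at 1 ·f
pos 11 'd': at 16
pos 12 'd': at 17
pos 13 'a': at 18  ** P1@[13:13],P5@[10:13]
pos 14 'b': at 0 ·f
pos 15 'c': at 1
pos 16 'e': at 8 ·f
pos 17 'e': at 12
pos 18 'c': at 9 ·f
pos 19 'e': at 8 ·f
pos 20 'e': at 12
pos 21 'b': at 11 ·f  ** P3@[20:21]
pos 22 'd': at 19 ·f
pos 23 'a': at 20  ** P1@[23:23]
pos 24 'a': at 7 ·f  ** P1@[24:24]
pos 25 'b': at 0 ·f
pos 26 'e': at 8
pos 27 'c': at 9
pos 28 'd': at 16 ·f
pos 29 'a': at 20 ·f  ** P1@[29:29]
pos 30 'c': at 21
pos 31 'b': at 22  ** P6@[28:31]
pos 32 'b': at 0 ·f
pos 33 'a': at 7  ** P1@[33:33]
pos 34 'a': at 7 ·f  ** P1@[34:34]
pos 35 'e': at 8 ·f
pos 36 'c': at 9
pos 37 'a': at 10  ** P1@[37:37],P2@[35:37],P7@[36:37]
pos 38 'e': at 8 ·f
pos 39 'b': at 11  ** P3@[38:39]
pos 40 'c': at 1 ·f
pos 41 'a': at 23  ** P1@[41:41],P7@[40:41]
pos 42 'e': at 8 ·f
pos 43 'b': at 11  ** P3@[42:43]
pos 44 'e': at 8 ·f
pos 45 'c': at 9
pos 46 'a': at 10  ** P1@[46:46],P2@[44:46],P7@[45:46]
pos 47 'a': at 7 ·f  ** P1@[47:47]
pos 48 'e': at 8 ·f
pos 49 'a': at 7 ·f  ** P1@[49:49]
pos 50 'a': at 7 ·f  ** P1@[50:50]
pos 51 'c': at 1 ·f
pos 52 'e': at 8 ·f

Result: [[2,1],[2,2],[2,7],[4,1],[4,7],[9,3],[13,1],[13,5],[21,3],[23,1],[24,1],[29,1],[31,6],[33,1],[34,1],[37,1],[37,2],[37,7],[39,3],[41,1],[41,7],[43,3],[46,1],[46,2],[46,7],[47,1],[49,1],[50,1]]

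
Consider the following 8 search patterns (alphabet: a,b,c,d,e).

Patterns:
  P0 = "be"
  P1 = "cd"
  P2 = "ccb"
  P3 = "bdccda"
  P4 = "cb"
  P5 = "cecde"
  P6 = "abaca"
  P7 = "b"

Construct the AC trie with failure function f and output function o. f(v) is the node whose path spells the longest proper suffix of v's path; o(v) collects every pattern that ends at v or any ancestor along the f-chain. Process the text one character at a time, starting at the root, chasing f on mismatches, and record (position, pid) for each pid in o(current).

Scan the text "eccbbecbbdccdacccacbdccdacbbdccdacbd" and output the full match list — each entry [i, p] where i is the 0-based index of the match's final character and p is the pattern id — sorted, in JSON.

Build:
Trie nodes:
  n0 'ε': a→17 b→1 c→3
  n1 'b': d→7 e→2  [P7 ends]
  n2 'be': ·  [P0 ends]
  n3 'c': b→12 c→5 d→4 e→13
  n4 'cd': ·  [P1 ends]
  n5 'cc': b→6
  n6 'ccb': ·  [P2 ends]
  n7 'bd': c→8
  n8 'bdc': c→9
  n9 'bdcc': d→10
  n10 'bdccd': a→11
  n11 'bdccda': ·  [P3 ends]
  n12 'cb': ·  [P4 ends]
  n13 'ce': c→14
  n14 'cec': d→15
  n15 'cecd': e→16
  n16 'cecde': ·  [P5 ends]
  n17 'a': b→18
  n18 'ab': a→19
  n19 'aba': c→20
  n20 'abac': a→21
  n21 'abaca': ·  [P6 ends]

BFS fail/out derivation:
  fail(1) 'b': from fail(0)=0 chase 'b': 0 ⇒ 0;  out={7}∪out(0)={7}
  fail(3) 'c': from fail(0)=0 chase 'c': 0 ⇒ 0;  out=∅∪out(0)=∅
  fail(17) 'a': from fail(0)=0 chase 'a': 0 ⇒ 0;  out=∅∪out(0)=∅
  fail(2) 'be': from fail(1)=0 chase 'e': 0 ⇒ 0;  out={0}∪out(0)={0}
  fail(4) 'cd': from fail(3)=0 chase 'd': 0 ⇒ 0;  out={1}∪out(0)={1}
  fail(5) 'cc': from fail(3)=0 chase 'c': 0 ⇒ 3;  out=∅∪out(3)=∅
  fail(7) 'bd': from fail(1)=0 chase 'd': 0 ⇒ 0;  out=∅∪out(0)=∅
  fail(12) 'cb': from fail(3)=0 chase 'b': 0 ⇒ 1;  out={4}∪out(1)={4,7}
  fail(13) 'ce': from fail(3)=0 chase 'e': 0 ⇒ 0;  out=∅∪out(0)=∅
  fail(18) 'ab': from fail(17)=0 chase 'b': 0 ⇒ 1;  out=∅∪out(1)={7}
  fail(6) 'ccb': from fail(5)=3 chase 'b': 3 ⇒ 12;  out={2}∪out(12)={2,4,7}
  fail(8) 'bdc': from fail(7)=0 chase 'c': 0 ⇒ 3;  out=∅∪out(3)=∅
  fail(14) 'cec': from fail(13)=0 chase 'c': 0 ⇒ 3;  out=∅∪out(3)=∅
  fail(19) 'aba': from fail(18)=1 chase 'a': 1→0 ⇒ 17;  out=∅∪out(17)=∅
  fail(9) 'bdcc': from fail(8)=3 chase 'c': 3 ⇒ 5;  out=∅∪out(5)=∅
  fail(15) 'cecd': from fail(14)=3 chase 'd': 3 ⇒ 4;  out=∅∪out(4)={1}
  fail(20) 'abac': from fail(19)=17 chase 'c': 17→0 ⇒ 3;  out=∅∪out(3)=∅
  fail(10) 'bdccd': from fail(9)=5 chase 'd': 5→3 ⇒ 4;  out=∅∪out(4)={1}
  fail(16) 'cecde': from fail(15)=4 chase 'e': 4→0 ⇒ 0;  out={5}∪out(0)={5}
  fail(21) 'abaca': from fail(20)=3 chase 'a': 3→0 ⇒ 17;  out={6}∪out(17)={6}
  fail(11) 'bdccda': from fail(10)=4 chase 'a': 4→0 ⇒ 17;  out={3}∪out(17)={3}

Text stream:
i=0 'e': node 0→0
i=1 'c': node 0→3
i=2 'c': node 3→5
i=3 'b': node 5→6  → match P2@[1:3],P4@[2:3],P7@[3:3]
i=4 'b': node 6→1 (fail-walked)  → match P7@[4:4]
i=5 'e': node 1→2  → match P0@[4:5]
i=6 'c': node 2→3 (fail-walked)
i=7 'b': node 3→12  → match P4@[6:7],P7@[7:7]
i=8 'b': node 12→1 (fail-walked)  → match P7@[8:8]
i=9 'd': node 1→7
i=10 'c': node 7→8
i=11 'c': node 8→9
i=12 'd': node 9→10  → match P1@[11:12]
i=13 'a': node 10→11  → match P3@[8:13]
i=14 'c': node 11→3 (fail-walked)
i=15 'c': node 3→5
i=16 'c': node 5→5 (fail-walked)
i=17 'a': node 5→17 (fail-walked)
i=18 'c': node 17→3 (fail-walked)
i=19 'b': node 3→12  → match P4@[18:19],P7@[19:19]
i=20 'd': node 12→7 (fail-walked)
i=21 'c': node 7→8
i=22 'c': node 8→9
i=23 'd': node 9→10  → match P1@[22:23]
i=24 'a': node 10→11  → match P3@[19:24]
i=25 'c': node 11→3 (fail-walked)
i=26 'b': node 3→12  → match P4@[25:26],P7@[26:26]
i=27 'b': node 12→1 (fail-walked)  → match P7@[27:27]
i=28 'd': node 1→7
i=29 'c': node 7→8
i=30 'c': node 8→9
i=31 'd': node 9→10  → match P1@[30:31]
i=32 'a': node 10→11  → match P3@[27:32]
i=33 'c': node 11→3 (fail-walked)
i=34 'b': node 3→12  → match P4@[33:34],P7@[34:34]
i=35 'd': node 12→7 (fail-walked)

All matches (sorted): [[3,2],[3,4],[3,7],[4,7],[5,0],[7,4],[7,7],[8,7],[12,1],[13,3],[19,4],[19,7],[23,1],[24,3],[26,4],[26,7],[27,7],[31,1],[32,3],[34,4],[34,7]]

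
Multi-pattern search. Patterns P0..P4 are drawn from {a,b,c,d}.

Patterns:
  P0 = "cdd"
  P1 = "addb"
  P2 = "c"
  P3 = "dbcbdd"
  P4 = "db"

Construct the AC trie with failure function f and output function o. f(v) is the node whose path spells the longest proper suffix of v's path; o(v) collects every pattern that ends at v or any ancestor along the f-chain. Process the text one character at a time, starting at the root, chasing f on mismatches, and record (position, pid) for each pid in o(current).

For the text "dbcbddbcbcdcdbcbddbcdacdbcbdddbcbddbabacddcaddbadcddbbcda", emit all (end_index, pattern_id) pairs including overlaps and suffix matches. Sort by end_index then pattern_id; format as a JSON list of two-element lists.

Build automaton:
Trie (insert patterns):
  0='ε' goto a→4 c→1 d→8
  1='c' goto d→2  [P2 ends]
  2='cd' goto d→3
  3='cdd' goto ·  [P0 ends]
  4='a' goto d→5
  5='ad' goto d→6
  6='add' goto b→7
  7='addb' goto ·  [P1 ends]
  8='d' goto b→9
  9='db' goto c→10  [P4 ends]
  10='dbc' goto b→11
  11='dbcb' goto d→12
  12='dbcbd' goto d→13
  13='dbcbdd' goto ·  [P3 ends]

Failure links (BFS by depth):
  fail(1) 'c': from fail(0)=0 chase 'c': 0 ⇒ 0;  out={2}∪out(0)={2}
  fail(4) 'a': from fail(0)=0 chase 'a': 0 ⇒ 0;  out=∅∪out(0)=∅
  fail(8) 'd': from fail(0)=0 chase 'd': 0 ⇒ 0;  out=∅∪out(0)=∅
  fail(2) 'cd': from fail(1)=0 chase 'd': 0 ⇒ 8;  out=∅∪out(8)=∅
  fail(5) 'ad': from fail(4)=0 chase 'd': 0 ⇒ 8;  out=∅∪out(8)=∅
  fail(9) 'db': from fail(8)=0 chase 'b': 0 ⇒ 0;  out={4}∪out(0)={4}
  fail(3) 'cdd': from fail(2)=8 chase 'd': 8→0 ⇒ 8;  out={0}∪out(8)={0}
  fail(6) 'add': from fail(5)=8 chase 'd': 8→0 ⇒ 8;  out=∅∪out(8)=∅
  fail(10) 'dbc': from fail(9)=0 chase 'c': 0 ⇒ 1;  out=∅∪out(1)={2}
  fail(7) 'addb': from fail(6)=8 chase 'b': 8 ⇒ 9;  out={1}∪out(9)={1,4}
  fail(11) 'dbcb': from fail(10)=1 chase 'b': 1→0 ⇒ 0;  out=∅∪out(0)=∅
  fail(12) 'dbcbd': from fail(11)=0 chase 'd': 0 ⇒ 8;  out=∅∪out(8)=∅
  fail(13) 'dbcbdd': from fail(12)=8 chase 'd': 8→0 ⇒ 8;  out={3}∪out(8)={3}

Text stream:
[0] read 'd'  n0⇒n8
[1] read 'b'  n8⇒n9  ** P4@[0:1]
[2] read 'c'  n9⇒n10  ** P2@[2:2]
[3] read 'b'  n10⇒n11
[4] read 'd'  n11⇒n12
[5] read 'd'  n12⇒n13  ** P3@[0:5]
[6] read 'b'  n13⇒n9 ·f  ** P4@[5:6]
[7] read 'c'  n9⇒n10  ** P2@[7:7]
[8] read 'b'  n10⇒n11
[9] read 'c'  n11⇒n1 ·f  ** P2@[9:9]
[10] read 'd'  n1⇒n2
[11] read 'c'  n2⇒n1 ·f  ** P2@[11:11]
[12] read 'd'  n1⇒n2
[13] read 'b'  n2⇒n9 ·f  ** P4@[12:13]
[14] read 'c'  n9⇒n10  ** P2@[14:14]
[15] read 'b'  n10⇒n11
[16] read 'd'  n11⇒n12
[17] read 'd'  n12⇒n13  ** P3@[12:17]
[18] read 'b'  n13⇒n9 ·f  ** P4@[17:18]
[19] read 'c'  n9⇒n10  ** P2@[19:19]
[20] read 'd'  n10⇒n2 ·f
[21] read 'a'  n2⇒n4 ·f
[22] read 'c'  n4⇒n1 ·f  ** P2@[22:22]
[23] read 'd'  n1⇒n2
[24] read 'b'  n2⇒n9 ·f  ** P4@[23:24]
[25] read 'c'  n9⇒n10  ** P2@[25:25]
[26] read 'b'  n10⇒n11
[27] read 'd'  n11⇒n12
[28] read 'd'  n12⇒n13  ** P3@[23:28]
[29] read 'd'  n13⇒n8 ·f
[30] read 'b'  n8⇒n9  ** P4@[29:30]
[31] read 'c'  n9⇒n10  ** P2@[31:31]
[32] read 'b'  n10⇒n11
[33] read 'd'  n11⇒n12
[34] read 'd'  n12⇒n13  ** P3@[29:34]
[35] read 'b'  n13⇒n9 ·f  ** P4@[34:35]
[36] read 'a'  n9⇒n4 ·f
[37] read 'b'  n4⇒n0 ·f
[38] read 'a'  n0⇒n4
[39] read 'c'  n4⇒n1 ·f  ** P2@[39:39]
[40] read 'd'  n1⇒n2
[41] read 'd'  n2⇒n3  ** P0@[39:41]
[42] read 'c'  n3⇒n1 ·f  ** P2@[42:42]
[43] read 'a'  n1⇒n4 ·f
[44] read 'd'  n4⇒n5
[45] read 'd'  n5⇒n6
[46] read 'b'  n6⇒n7  ** P1@[43:46],P4@[45:46]
[47] read 'a'  n7⇒n4 ·f
[48] read 'd'  n4⇒n5
[49] read 'c'  n5⇒n1 ·f  ** P2@[49:49]
[50] read 'd'  n1⇒n2
[51] read 'd'  n2⇒n3  ** P0@[49:51]
[52] read 'b'  n3⇒n9 ·f  ** P4@[51:52]
[53] read 'b'  n9⇒n0 ·f
[54] read 'c'  n0⇒n1  ** P2@[54:54]
[55] read 'd'  n1⇒n2
[56] read 'a'  n2⇒n4 ·f

All matches (sorted): [[1,4],[2,2],[5,3],[6,4],[7,2],[9,2],[11,2],[13,4],[14,2],[17,3],[18,4],[19,2],[22,2],[24,4],[25,2],[28,3],[30,4],[31,2],[34,3],[35,4],[39,2],[41,0],[42,2],[46,1],[46,4],[49,2],[51,0],[52,4],[54,2]]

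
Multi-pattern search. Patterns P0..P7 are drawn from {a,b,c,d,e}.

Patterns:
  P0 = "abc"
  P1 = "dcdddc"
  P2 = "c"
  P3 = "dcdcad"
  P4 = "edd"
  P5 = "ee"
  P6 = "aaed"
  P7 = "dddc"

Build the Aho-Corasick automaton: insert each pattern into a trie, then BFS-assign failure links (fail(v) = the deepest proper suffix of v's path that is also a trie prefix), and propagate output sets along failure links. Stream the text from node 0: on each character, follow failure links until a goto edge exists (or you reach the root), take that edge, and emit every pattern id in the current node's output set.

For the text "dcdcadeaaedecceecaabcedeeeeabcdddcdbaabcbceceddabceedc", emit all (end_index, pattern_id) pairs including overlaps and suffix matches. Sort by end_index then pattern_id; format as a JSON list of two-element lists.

Build:
Trie (insert patterns):
  0='ε' goto a→1 c→10 d→4 e→14
  1='a' goto a→18 b→2
  2='ab' goto c→3
  3='abc' goto ·  ←P0
  4='d' goto c→5 d→21
  5='dc' goto d→6
  6='dcd' goto c→11 d→7
  7='dcdd' goto d→8
  8='dcddd' goto c→9
  9='dcdddc' goto ·  ←P1
  10='c' goto ·  ←P2
  11='dcdc' goto a→12
  12='dcdca' goto d→13
  13='dcdcad' goto ·  ←P3
  14='e' goto d→15 e→17
  15='ed' goto d→16
  16='edd' goto ·  ←P4
  17='ee' goto ·  ←P5
  18='aa' goto e→19
  19='aae' goto d→20
  20='aaed' goto ·  ←P6
  21='dd' goto d→22
  22='ddd' goto c→23
  23='dddc' goto ·  ←P7

Failure links (BFS by depth):
  fail(1) 'a': from fail(0)=0 chase 'a': 0 ⇒ 0;  out=∅∪out(0)=∅
  fail(4) 'd': from fail(0)=0 chase 'd': 0 ⇒ 0;  out=∅∪out(0)=∅
  fail(10) 'c': from fail(0)=0 chase 'c': 0 ⇒ 0;  out={2}∪out(0)={2}
  fail(14) 'e': from fail(0)=0 chase 'e': 0 ⇒ 0;  out=∅∪out(0)=∅
  fail(2) 'ab': from fail(1)=0 chase 'b': 0 ⇒ 0;  out=∅∪out(0)=∅
  fail(5) 'dc': from fail(4)=0 chase 'c': 0 ⇒ 10;  out=∅∪out(10)={2}
  fail(15) 'ed': from fail(14)=0 chase 'd': 0 ⇒ 4;  out=∅∪out(4)=∅
  fail(17) 'ee': from fail(14)=0 chase 'e': 0 ⇒ 14;  out={5}∪out(14)={5}
  fail(18) 'aa': from fail(1)=0 chase 'a': 0 ⇒ 1;  out=∅∪out(1)=∅
  fail(21) 'dd': from fail(4)=0 chase 'd': 0 ⇒ 4;  out=∅∪out(4)=∅
  fail(3) 'abc': from fail(2)=0 chase 'c': 0 ⇒ 10;  out={0}∪out(10)={0,2}
  fail(6) 'dcd': from fail(5)=10 chase 'd': 10→0 ⇒ 4;  out=∅∪out(4)=∅
  fail(16) 'edd': from fail(15)=4 chase 'd': 4 ⇒ 21;  out={4}∪out(21)={4}
  fail(19) 'aae': from fail(18)=1 chase 'e': 1→0 ⇒ 14;  out=∅∪out(14)=∅
  fail(22) 'ddd': from fail(21)=4 chase 'd': 4 ⇒ 21;  out=∅∪out(21)=∅
  fail(7) 'dcdd': from fail(6)=4 chase 'd': 4 ⇒ 21;  out=∅∪out(21)=∅
  fail(11) 'dcdc': from fail(6)=4 chase 'c': 4 ⇒ 5;  out=∅∪out(5)={2}
  fail(20) 'aaed': from fail(19)=14 chase 'd': 14 ⇒ 15;  out={6}∪out(15)={6}
  fail(23) 'dddc': from fail(22)=21 chase 'c': 21→4 ⇒ 5;  out={7}∪out(5)={2,7}
  fail(8) 'dcddd': from fail(7)=21 chase 'd': 21 ⇒ 22;  out=∅∪out(22)=∅
  fail(12) 'dcdca': from fail(11)=5 chase 'a': 5→10→0 ⇒ 1;  out=∅∪out(1)=∅
  fail(9) 'dcdddc': from fail(8)=22 chase 'c': 22 ⇒ 23;  out={1}∪out(23)={1,2,7}
  fail(13) 'dcdcad': from fail(12)=1 chase 'd': 1→0 ⇒ 4;  out={3}∪out(4)={3}

Scan:
[0] read 'd'  n0⇒n4
[1] read 'c'  n4⇒n5  emit P2@[1:1]
[2] read 'd'  n5⇒n6
[3] read 'c'  n6⇒n11  emit P2@[3:3]
[4] read 'a'  n11⇒n12
[5] read 'd'  n12⇒n13  emit P3@[0:5]
[6] read 'e'  n13⇒n14 ·f
[7] read 'a'  n14⇒n1 ·f
[8] read 'a'  n1⇒n18
[9] read 'e'  n18⇒n19
[10] read 'd'  n19⇒n20  emit P6@[7:10]
[11] read 'e'  n20⇒n14 ·f
[12] read 'c'  n14⇒n10 ·f  emit P2@[12:12]
[13] read 'c'  n10⇒n10 ·f  emit P2@[13:13]
[14] read 'e'  n10⇒n14 ·f
[15] read 'e'  n14⇒n17  emit P5@[14:15]
[16] read 'c'  n17⇒n10 ·f  emit P2@[16:16]
[17] read 'a'  n10⇒n1 ·f
[18] read 'a'  n1⇒n18
[19] read 'b'  n18⇒n2 ·f
[20] read 'c'  n2⇒n3  emit P0@[18:20],P2@[20:20]
[21] read 'e'  n3⇒n14 ·f
[22] read 'd'  n14⇒n15
[23] read 'e'  n15⇒n14 ·f
[24] read 'e'  n14⇒n17  emit P5@[23:24]
[25] read 'e'  n17⇒n17 ·f  emit P5@[24:25]
[26] read 'e'  n17⇒n17 ·f  emit P5@[25:26]
[27] read 'a'  n17⇒n1 ·f
[28] read 'b'  n1⇒n2
[29] read 'c'  n2⇒n3  emit P0@[27:29],P2@[29:29]
[30] read 'd'  n3⇒n4 ·f
[31] read 'd'  n4⇒n21
[32] read 'd'  n21⇒n22
[33] read 'c'  n22⇒n23  emit P2@[33:33],P7@[30:33]
[34] read 'd'  n23⇒n6 ·f
[35] read 'b'  n6⇒n0 ·f
[36] read 'a'  n0⇒n1
[37] read 'a'  n1⇒n18
[38] read 'b'  n18⇒n2 ·f
[39] read 'c'  n2⇒n3  emit P0@[37:39],P2@[39:39]
[40] read 'b'  n3⇒n0 ·f
[41] read 'c'  n0⇒n10  emit P2@[41:41]
[42] read 'e'  n10⇒n14 ·f
[43] read 'c'  n14⇒n10 ·f  emit P2@[43:43]
[44] read 'e'  n10⇒n14 ·f
[45] read 'd'  n14⇒n15
[46] read 'd'  n15⇒n16  emit P4@[44:46]
[47] read 'a'  n16⇒n1 ·f
[48] read 'b'  n1⇒n2
[49] read 'c'  n2⇒n3  emit P0@[47:49],P2@[49:49]
[50] read 'e'  n3⇒n14 ·f
[51] read 'e'  n14⇒n17  emit P5@[50:51]
[52] read 'd'  n17⇒n15 ·f
[53] read 'c'  n15⇒n5 ·f  emit P2@[53:53]

Result: [[1,2],[3,2],[5,3],[10,6],[12,2],[13,2],[15,5],[16,2],[20,0],[20,2],[24,5],[25,5],[26,5],[29,0],[29,2],[33,2],[33,7],[39,0],[39,2],[41,2],[43,2],[46,4],[49,0],[49,2],[51,5],[53,2]]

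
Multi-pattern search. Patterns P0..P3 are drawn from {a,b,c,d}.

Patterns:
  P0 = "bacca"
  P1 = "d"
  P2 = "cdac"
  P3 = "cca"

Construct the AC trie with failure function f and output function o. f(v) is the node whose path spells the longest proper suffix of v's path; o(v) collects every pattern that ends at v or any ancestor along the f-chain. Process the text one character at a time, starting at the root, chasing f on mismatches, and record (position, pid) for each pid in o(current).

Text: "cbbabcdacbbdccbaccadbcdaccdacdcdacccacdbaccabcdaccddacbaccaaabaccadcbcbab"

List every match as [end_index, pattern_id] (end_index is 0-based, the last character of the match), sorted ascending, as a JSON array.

Build:
Trie nodes:
  0='ε' goto b→1 c→7 d→6
  1='b' goto a→2
  2='ba' goto c→3
  3='bac' goto c→4
  4='bacc' goto a→5
  5='bacca' goto ·  [P0 ends]
  6='d' goto ·  [P1 ends]
  7='c' goto c→11 d→8
  8='cd' goto a→9
  9='cda' goto c→10
  10='cdac' goto ·  [P2 ends]
  11='cc' goto a→12
  12='cca' goto ·  [P3 ends]

Failure links (BFS by depth):
  n1('b'): parent n0 fail=0; on 'b' 0 → fail=0;  out ∅∪∅=∅
  n6('d'): parent n0 fail=0; on 'd' 0 → fail=0;  out {1}∪∅={1}
  n7('c'): parent n0 fail=0; on 'c' 0 → fail=0;  out ∅∪∅=∅
  n2('ba'): parent n1 fail=0; on 'a' 0 → fail=0;  out ∅∪∅=∅
  n8('cd'): parent n7 fail=0; on 'd' 0 → fail=6;  out ∅∪{1}={1}
  n11('cc'): parent n7 fail=0; on 'c' 0 → fail=7;  out ∅∪∅=∅
  n3('bac'): parent n2 fail=0; on 'c' 0 → fail=7;  out ∅∪∅=∅
  n9('cda'): parent n8 fail=6; on 'a' 6→0 → fail=0;  out ∅∪∅=∅
  n12('cca'): parent n11 fail=7; on 'a' 7→0 → fail=0;  out {3}∪∅={3}
  n4('bacc'): parent n3 fail=7; on 'c' 7 → fail=11;  out ∅∪∅=∅
  n10('cdac'): parent n9 fail=0; on 'c' 0 → fail=7;  out {2}∪∅={2}
  n5('bacca'): parent n4 fail=11; on 'a' 11 → fail=12;  out {0}∪{3}={0,3}

Text stream:
i=0 'c': node 0→7
i=1 'b': node 7→1 (fail-walked)
i=2 'b': node 1→1 (fail-walked)
i=3 'a': node 1→2
i=4 'b': node 2→1 (fail-walked)
i=5 'c': node 1→7 (fail-walked)
i=6 'd': node 7→8  emit P1@[6:6]
i=7 'a': node 8→9
i=8 'c': node 9→10  emit P2@[5:8]
i=9 'b': node 10→1 (fail-walked)
i=10 'b': node 1→1 (fail-walked)
i=11 'd': node 1→6 (fail-walked)  emit P1@[11:11]
i=12 'c': node 6→7 (fail-walked)
i=13 'c': node 7→11
i=14 'b': node 11→1 (fail-walked)
i=15 'a': node 1→2
i=16 'c': node 2→3
i=17 'c': node 3→4
i=18 'a': node 4→5  emit P0@[14:18],P3@[16:18]
i=19 'd': node 5→6 (fail-walked)  emit P1@[19:19]
i=20 'b': node 6→1 (fail-walked)
i=21 'c': node 1→7 (fail-walked)
i=22 'd': node 7→8  emit P1@[22:22]
i=23 'a': node 8→9
i=24 'c': node 9→10  emit P2@[21:24]
i=25 'c': node 10→11 (fail-walked)
i=26 'd': node 11→8 (fail-walked)  emit P1@[26:26]
i=27 'a': node 8→9
i=28 'c': node 9→10  emit P2@[25:28]
i=29 'd': node 10→8 (fail-walked)  emit P1@[29:29]
i=30 'c': node 8→7 (fail-walked)
i=31 'd': node 7→8  emit P1@[31:31]
i=32 'a': node 8→9
i=33 'c': node 9→10  emit P2@[30:33]
i=34 'c': node 10→11 (fail-walked)
i=35 'c': node 11→11 (fail-walked)
i=36 'a': node 11→12  emit P3@[34:36]
i=37 'c': node 12→7 (fail-walked)
i=38 'd': node 7→8  emit P1@[38:38]
i=39 'b': node 8→1 (fail-walked)
i=40 'a': node 1→2
i=41 'c': node 2→3
i=42 'c': node 3→4
i=43 'a': node 4→5  emit P0@[39:43],P3@[41:43]
i=44 'b': node 5→1 (fail-walked)
i=45 'c': node 1→7 (fail-walked)
i=46 'd': node 7→8  emit P1@[46:46]
i=47 'a': node 8→9
i=48 'c': node 9→10  emit P2@[45:48]
i=49 'c': node 10→11 (fail-walked)
i=50 'd': node 11→8 (fail-walked)  emit P1@[50:50]
i=51 'd': node 8→6 (fail-walked)  emit P1@[51:51]
i=52 'a': node 6→0 (fail-walked)
i=53 'c': node 0→7
i=54 'b': node 7→1 (fail-walked)
i=55 'a': node 1→2
i=56 'c': node 2→3
i=57 'c': node 3→4
i=58 'a': node 4→5  emit P0@[54:58],P3@[56:58]
i=59 'a': node 5→0 (fail-walked)
i=60 'a': node 0→0
i=61 'b': node 0→1
i=62 'a': node 1→2
i=63 'c': node 2→3
i=64 'c': node 3→4
i=65 'a': node 4→5  emit P0@[61:65],P3@[63:65]
i=66 'd': node 5→6 (fail-walked)  emit P1@[66:66]
i=67 'c': node 6→7 (fail-walked)
i=68 'b': node 7→1 (fail-walked)
i=69 'c': node 1→7 (fail-walked)
i=70 'b': node 7→1 (fail-walked)
i=71 'a': node 1→2
i=72 'b': node 2→1 (fail-walked)

Result: [[6,1],[8,2],[11,1],[18,0],[18,3],[19,1],[22,1],[24,2],[26,1],[28,2],[29,1],[31,1],[33,2],[36,3],[38,1],[43,0],[43,3],[46,1],[48,2],[50,1],[51,1],[58,0],[58,3],[65,0],[65,3],[66,1]]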